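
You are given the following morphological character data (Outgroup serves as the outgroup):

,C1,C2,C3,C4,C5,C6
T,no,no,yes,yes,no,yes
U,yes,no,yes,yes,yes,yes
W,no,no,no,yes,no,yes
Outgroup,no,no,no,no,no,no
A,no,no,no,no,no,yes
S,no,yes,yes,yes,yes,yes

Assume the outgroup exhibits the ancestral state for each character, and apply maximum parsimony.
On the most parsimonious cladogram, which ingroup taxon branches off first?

The outgroup has state 'no' for every character, so 'yes' is the derived state throughout.
C1 (derived state 'yes') is unique to U (autapomorphy; uninformative for grouping).
C2: derived state 'yes' in S only — an autapomorphy, so it tells us nothing about relationships among taxa.
C3: derived state 'yes' in S, T, and U only — synapomorphy for {S, T, U}.
C4: derived state 'yes' in S, T, U, and W only — synapomorphy for {S, T, U, W}.
C5: derived state 'yes' in S and U only — synapomorphy for {S, U}.
All ingroup taxa share the derived state 'yes' for C6; it defines the ingroup but does not resolve relationships within it.
Most parsimonious ingroup topology: (((T,(U,S)),W),A).
A is sister to the clade containing all other ingroup taxa, so it is the earliest-diverging (most basal) ingroup lineage.

A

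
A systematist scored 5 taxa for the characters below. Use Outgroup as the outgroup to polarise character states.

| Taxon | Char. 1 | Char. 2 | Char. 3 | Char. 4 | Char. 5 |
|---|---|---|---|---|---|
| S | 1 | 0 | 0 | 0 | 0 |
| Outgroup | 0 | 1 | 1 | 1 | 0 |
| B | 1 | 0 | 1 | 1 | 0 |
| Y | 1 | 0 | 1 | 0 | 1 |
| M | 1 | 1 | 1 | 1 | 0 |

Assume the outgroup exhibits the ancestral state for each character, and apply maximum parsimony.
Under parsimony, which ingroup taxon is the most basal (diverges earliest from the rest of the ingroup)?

Character polarity is set by the outgroup: the derived state is whichever differs from the outgroup's state, so for Char. 2, Char. 3, Char. 4 the derived state is '0', and for the remaining characters it is '1'.
Char. 1 (derived state '1') is shared by all ingroup taxa — unites the whole ingroup.
Only B, S, and Y show the derived state '0' for Char. 2, supporting them as a clade.
Char. 3 (derived state '0') is unique to S (autapomorphy; uninformative for grouping).
Char. 4 (derived state '0') is shared by S and Y — a synapomorphy uniting that clade.
Char. 5: derived state '1' in Y only — an autapomorphy, so it tells us nothing about relationships among taxa.
Most parsimonious ingroup topology: (((Y,S),B),M).
M is sister to the clade containing all other ingroup taxa, so it is the earliest-diverging (most basal) ingroup lineage.

M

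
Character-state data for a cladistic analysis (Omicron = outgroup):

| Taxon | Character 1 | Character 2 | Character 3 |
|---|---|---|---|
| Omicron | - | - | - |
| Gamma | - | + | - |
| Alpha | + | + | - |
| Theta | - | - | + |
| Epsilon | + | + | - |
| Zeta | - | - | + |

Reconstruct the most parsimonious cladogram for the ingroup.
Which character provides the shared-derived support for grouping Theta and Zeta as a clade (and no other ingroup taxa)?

The outgroup has state '-' for every character, so '+' is the derived state throughout.
Character 1: derived state '+' in Alpha and Epsilon only — synapomorphy for {Alpha, Epsilon}.
Only Alpha, Epsilon, and Gamma show the derived state '+' for Character 2, supporting them as a clade.
Only Theta and Zeta show the derived state '+' for Character 3, supporting them as a clade.
Most parsimonious ingroup topology: ((Gamma,(Alpha,Epsilon)),(Theta,Zeta)).
The clade {Theta, Zeta} is supported by Character 3: its derived state '+' occurs in exactly those taxa and in no other taxon (including the outgroup).

Character 3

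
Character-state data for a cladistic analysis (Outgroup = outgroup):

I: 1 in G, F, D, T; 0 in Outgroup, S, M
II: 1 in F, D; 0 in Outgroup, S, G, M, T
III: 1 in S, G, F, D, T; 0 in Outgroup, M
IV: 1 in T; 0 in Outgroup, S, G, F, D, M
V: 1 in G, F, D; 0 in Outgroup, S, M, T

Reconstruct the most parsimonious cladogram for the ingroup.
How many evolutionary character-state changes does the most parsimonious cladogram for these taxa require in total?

The outgroup has state '0' for every character, so '1' is the derived state throughout.
I (derived state '1') is shared by D, F, G, and T — a synapomorphy uniting that clade.
II: derived state '1' in D and F only — synapomorphy for {D, F}.
Only D, F, G, S, and T show the derived state '1' for III, supporting them as a clade.
IV: derived state '1' in T only — an autapomorphy, so it tells us nothing about relationships among taxa.
Only D, F, and G show the derived state '1' for V, supporting them as a clade.
Most parsimonious ingroup topology: ((S,((G,(F,D)),T)),M).
Changes per character on this tree: I: 1; II: 1; III: 1; IV: 1; V: 1.
Total = 5.

5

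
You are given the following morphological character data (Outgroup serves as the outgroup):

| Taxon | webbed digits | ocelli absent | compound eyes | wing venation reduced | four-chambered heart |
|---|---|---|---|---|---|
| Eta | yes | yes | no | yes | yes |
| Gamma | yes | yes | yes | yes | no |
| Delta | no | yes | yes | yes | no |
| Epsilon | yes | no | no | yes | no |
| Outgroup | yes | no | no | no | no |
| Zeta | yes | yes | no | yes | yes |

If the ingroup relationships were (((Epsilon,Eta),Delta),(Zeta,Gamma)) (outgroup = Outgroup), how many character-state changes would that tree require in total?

8

Map each character onto (((Epsilon,Eta),Delta),(Zeta,Gamma)) (rooted by Outgroup) and count the minimum state changes it requires (Fitch parsimony):
webbed digits: 1; ocelli absent: 2; compound eyes: 2; wing venation reduced: 1; four-chambered heart: 2.
Total tree length = 8.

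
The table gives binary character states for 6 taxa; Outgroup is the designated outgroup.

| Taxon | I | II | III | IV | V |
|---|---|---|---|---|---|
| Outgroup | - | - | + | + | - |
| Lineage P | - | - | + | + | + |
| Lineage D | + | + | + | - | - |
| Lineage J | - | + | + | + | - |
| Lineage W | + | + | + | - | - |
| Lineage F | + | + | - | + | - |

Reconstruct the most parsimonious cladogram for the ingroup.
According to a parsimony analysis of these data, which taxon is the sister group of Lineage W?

Character polarity is set by the outgroup: the derived state is whichever differs from the outgroup's state, so for III, IV the derived state is '-', and for the remaining characters it is '+'.
I: derived state '+' in Lineage D, Lineage F, and Lineage W only — synapomorphy for {Lineage D, Lineage F, Lineage W}.
II: derived state '+' in Lineage D, Lineage F, Lineage J, and Lineage W only — synapomorphy for {Lineage D, Lineage F, Lineage J, Lineage W}.
III: derived state '-' in Lineage F only — an autapomorphy, so it tells us nothing about relationships among taxa.
IV (derived state '-') is shared by Lineage D and Lineage W — a synapomorphy uniting that clade.
V (derived state '+') is unique to Lineage P (autapomorphy; uninformative for grouping).
Most parsimonious ingroup topology: (Lineage P,(((Lineage D,Lineage W),Lineage F),Lineage J)).
Lineage W and Lineage D form a cherry on this tree, so they are sister taxa.

Lineage D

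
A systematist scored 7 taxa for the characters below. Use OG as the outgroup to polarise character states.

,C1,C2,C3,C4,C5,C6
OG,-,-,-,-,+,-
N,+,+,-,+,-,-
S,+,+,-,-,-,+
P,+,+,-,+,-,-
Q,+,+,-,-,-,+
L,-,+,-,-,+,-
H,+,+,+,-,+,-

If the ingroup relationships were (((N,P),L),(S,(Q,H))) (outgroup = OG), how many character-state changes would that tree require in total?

Map each character onto (((N,P),L),(S,(Q,H))) (rooted by OG) and count the minimum state changes it requires (Fitch parsimony):
C1: 2; C2: 1; C3: 1; C4: 1; C5: 3; C6: 2.
Total tree length = 10.

10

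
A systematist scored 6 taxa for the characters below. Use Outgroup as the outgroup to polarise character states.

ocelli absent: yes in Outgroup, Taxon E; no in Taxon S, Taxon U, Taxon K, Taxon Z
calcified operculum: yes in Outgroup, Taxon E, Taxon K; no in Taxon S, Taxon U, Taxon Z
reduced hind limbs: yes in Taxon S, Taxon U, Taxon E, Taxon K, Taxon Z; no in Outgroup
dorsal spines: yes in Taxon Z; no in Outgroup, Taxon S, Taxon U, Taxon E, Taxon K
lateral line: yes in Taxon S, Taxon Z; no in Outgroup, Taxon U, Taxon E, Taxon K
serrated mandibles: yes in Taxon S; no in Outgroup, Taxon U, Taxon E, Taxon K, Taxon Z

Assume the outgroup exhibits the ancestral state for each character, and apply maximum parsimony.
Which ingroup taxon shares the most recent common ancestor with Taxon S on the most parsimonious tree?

Taxon Z

Character polarity is set by the outgroup: the derived state is whichever differs from the outgroup's state, so for ocelli absent, calcified operculum the derived state is 'no', and for the remaining characters it is 'yes'.
Only Taxon K, Taxon S, Taxon U, and Taxon Z show the derived state 'no' for ocelli absent, supporting them as a clade.
calcified operculum: derived state 'no' in Taxon S, Taxon U, and Taxon Z only — synapomorphy for {Taxon S, Taxon U, Taxon Z}.
reduced hind limbs (derived state 'yes') is shared by all ingroup taxa — unites the whole ingroup.
dorsal spines: derived state 'yes' in Taxon Z only — an autapomorphy, so it tells us nothing about relationships among taxa.
Only Taxon S and Taxon Z show the derived state 'yes' for lateral line, supporting them as a clade.
serrated mandibles: derived state 'yes' in Taxon S only — an autapomorphy, so it tells us nothing about relationships among taxa.
Most parsimonious ingroup topology: ((((Taxon S,Taxon Z),Taxon U),Taxon K),Taxon E).
Taxon S and Taxon Z form a cherry on this tree, so they are sister taxa.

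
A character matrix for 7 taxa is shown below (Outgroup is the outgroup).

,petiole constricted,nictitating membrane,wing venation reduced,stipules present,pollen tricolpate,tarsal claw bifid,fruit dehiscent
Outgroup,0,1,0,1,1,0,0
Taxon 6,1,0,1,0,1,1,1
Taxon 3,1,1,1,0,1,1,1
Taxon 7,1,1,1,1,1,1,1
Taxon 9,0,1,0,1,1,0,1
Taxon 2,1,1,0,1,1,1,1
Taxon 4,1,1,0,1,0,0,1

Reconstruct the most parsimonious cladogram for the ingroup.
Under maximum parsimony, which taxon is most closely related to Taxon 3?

Character polarity is set by the outgroup: the derived state is whichever differs from the outgroup's state, so for nictitating membrane, stipules present, pollen tricolpate the derived state is '0', and for the remaining characters it is '1'.
petiole constricted (derived state '1') is shared by Taxon 2, Taxon 3, Taxon 4, Taxon 6, and Taxon 7 — a synapomorphy uniting that clade.
nictitating membrane: derived state '0' in Taxon 6 only — an autapomorphy, so it tells us nothing about relationships among taxa.
wing venation reduced (derived state '1') is shared by Taxon 3, Taxon 6, and Taxon 7 — a synapomorphy uniting that clade.
stipules present (derived state '0') is shared by Taxon 3 and Taxon 6 — a synapomorphy uniting that clade.
pollen tricolpate (derived state '0') is unique to Taxon 4 (autapomorphy; uninformative for grouping).
tarsal claw bifid: derived state '1' in Taxon 2, Taxon 3, Taxon 6, and Taxon 7 only — synapomorphy for {Taxon 2, Taxon 3, Taxon 6, Taxon 7}.
All ingroup taxa share the derived state '1' for fruit dehiscent; it defines the ingroup but does not resolve relationships within it.
Most parsimonious ingroup topology: (((((Taxon 6,Taxon 3),Taxon 7),Taxon 2),Taxon 4),Taxon 9).
Taxon 3 and Taxon 6 form a cherry on this tree, so they are sister taxa.

Taxon 6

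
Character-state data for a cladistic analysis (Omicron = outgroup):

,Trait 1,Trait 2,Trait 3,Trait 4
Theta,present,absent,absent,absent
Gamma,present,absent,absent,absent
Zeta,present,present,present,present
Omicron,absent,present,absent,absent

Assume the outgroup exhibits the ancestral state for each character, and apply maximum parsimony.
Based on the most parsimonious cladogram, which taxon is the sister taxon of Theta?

Character polarity is set by the outgroup: the derived state is whichever differs from the outgroup's state, so for Trait 2 the derived state is 'absent', and for the remaining characters it is 'present'.
Trait 1 (derived state 'present') is shared by all ingroup taxa — unites the whole ingroup.
Only Gamma and Theta show the derived state 'absent' for Trait 2, supporting them as a clade.
Trait 3 (derived state 'present') is unique to Zeta (autapomorphy; uninformative for grouping).
Trait 4: derived state 'present' in Zeta only — an autapomorphy, so it tells us nothing about relationships among taxa.
Most parsimonious ingroup topology: ((Theta,Gamma),Zeta).
Theta and Gamma form a cherry on this tree, so they are sister taxa.

Gamma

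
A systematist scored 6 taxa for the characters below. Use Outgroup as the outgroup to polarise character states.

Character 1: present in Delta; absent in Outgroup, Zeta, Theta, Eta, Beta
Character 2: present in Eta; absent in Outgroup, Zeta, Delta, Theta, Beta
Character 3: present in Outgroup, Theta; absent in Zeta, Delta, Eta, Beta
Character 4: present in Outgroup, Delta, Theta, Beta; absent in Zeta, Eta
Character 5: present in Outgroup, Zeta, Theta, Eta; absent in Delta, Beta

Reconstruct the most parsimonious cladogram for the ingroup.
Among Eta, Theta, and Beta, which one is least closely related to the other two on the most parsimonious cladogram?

Theta

Character polarity is set by the outgroup: the derived state is whichever differs from the outgroup's state, so for Character 3, Character 4, Character 5 the derived state is 'absent', and for the remaining characters it is 'present'.
Character 1: derived state 'present' in Delta only — an autapomorphy, so it tells us nothing about relationships among taxa.
Character 2 (derived state 'present') is unique to Eta (autapomorphy; uninformative for grouping).
Character 3 (derived state 'absent') is shared by Beta, Delta, Eta, and Zeta — a synapomorphy uniting that clade.
Character 4: derived state 'absent' in Eta and Zeta only — synapomorphy for {Eta, Zeta}.
Only Beta and Delta show the derived state 'absent' for Character 5, supporting them as a clade.
Most parsimonious ingroup topology: (((Zeta,Eta),(Delta,Beta)),Theta).
Eta and Beta share a more recent common ancestor with each other than either does with Theta, so Theta is the least closely related of the three.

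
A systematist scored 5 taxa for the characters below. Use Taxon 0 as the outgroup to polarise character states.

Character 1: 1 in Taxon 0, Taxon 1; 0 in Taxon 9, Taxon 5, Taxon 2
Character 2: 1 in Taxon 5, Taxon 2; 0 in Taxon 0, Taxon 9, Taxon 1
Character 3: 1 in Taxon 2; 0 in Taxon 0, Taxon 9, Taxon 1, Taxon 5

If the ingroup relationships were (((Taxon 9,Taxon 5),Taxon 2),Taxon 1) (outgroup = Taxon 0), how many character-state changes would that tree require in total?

Map each character onto (((Taxon 9,Taxon 5),Taxon 2),Taxon 1) (rooted by Taxon 0) and count the minimum state changes it requires (Fitch parsimony):
Character 1: 1; Character 2: 2; Character 3: 1.
Total tree length = 4.

4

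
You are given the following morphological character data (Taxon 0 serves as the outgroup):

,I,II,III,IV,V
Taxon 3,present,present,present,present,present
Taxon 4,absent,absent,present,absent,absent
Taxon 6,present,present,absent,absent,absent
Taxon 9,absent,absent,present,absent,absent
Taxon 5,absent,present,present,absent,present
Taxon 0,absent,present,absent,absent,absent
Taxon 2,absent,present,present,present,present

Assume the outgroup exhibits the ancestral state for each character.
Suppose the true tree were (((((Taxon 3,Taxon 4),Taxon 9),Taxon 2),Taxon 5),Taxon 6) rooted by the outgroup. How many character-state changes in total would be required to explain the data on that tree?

10

Map each character onto (((((Taxon 3,Taxon 4),Taxon 9),Taxon 2),Taxon 5),Taxon 6) (rooted by Taxon 0) and count the minimum state changes it requires (Fitch parsimony):
I: 2; II: 2; III: 1; IV: 2; V: 3.
Total tree length = 10.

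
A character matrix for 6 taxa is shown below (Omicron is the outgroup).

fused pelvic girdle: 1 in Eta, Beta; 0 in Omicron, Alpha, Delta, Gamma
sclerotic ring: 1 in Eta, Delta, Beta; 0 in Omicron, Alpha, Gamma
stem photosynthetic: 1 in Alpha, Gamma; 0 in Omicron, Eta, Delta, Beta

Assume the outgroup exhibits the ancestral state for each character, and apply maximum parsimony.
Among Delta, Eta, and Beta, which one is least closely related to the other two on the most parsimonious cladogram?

The outgroup has state '0' for every character, so '1' is the derived state throughout.
fused pelvic girdle (derived state '1') is shared by Beta and Eta — a synapomorphy uniting that clade.
Only Beta, Delta, and Eta show the derived state '1' for sclerotic ring, supporting them as a clade.
stem photosynthetic: derived state '1' in Alpha and Gamma only — synapomorphy for {Alpha, Gamma}.
Most parsimonious ingroup topology: (((Eta,Beta),Delta),(Alpha,Gamma)).
Beta and Eta share a more recent common ancestor with each other than either does with Delta, so Delta is the least closely related of the three.

Delta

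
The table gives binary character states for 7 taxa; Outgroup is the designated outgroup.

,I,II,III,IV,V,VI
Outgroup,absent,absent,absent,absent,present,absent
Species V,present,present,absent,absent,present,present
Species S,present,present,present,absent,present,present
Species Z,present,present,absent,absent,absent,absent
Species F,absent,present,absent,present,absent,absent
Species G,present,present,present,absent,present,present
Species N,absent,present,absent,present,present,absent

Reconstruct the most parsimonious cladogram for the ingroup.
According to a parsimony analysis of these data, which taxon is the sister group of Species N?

Character polarity is set by the outgroup: the derived state is whichever differs from the outgroup's state, so for V the derived state is 'absent', and for the remaining characters it is 'present'.
Only Species G, Species S, Species V, and Species Z show the derived state 'present' for I, supporting them as a clade.
All ingroup taxa share the derived state 'present' for II; it defines the ingroup but does not resolve relationships within it.
III (derived state 'present') is shared by Species G and Species S — a synapomorphy uniting that clade.
IV (derived state 'present') is shared by Species F and Species N — a synapomorphy uniting that clade.
V (state 'absent') occurs in Species F and Species Z but conflicts with the nesting implied by the other characters — most parsimoniously interpreted as homoplasy.
VI: derived state 'present' in Species G, Species S, and Species V only — synapomorphy for {Species G, Species S, Species V}.
Most parsimonious ingroup topology: (((Species V,(Species S,Species G)),Species Z),(Species F,Species N)).
Species N and Species F form a cherry on this tree, so they are sister taxa.

Species F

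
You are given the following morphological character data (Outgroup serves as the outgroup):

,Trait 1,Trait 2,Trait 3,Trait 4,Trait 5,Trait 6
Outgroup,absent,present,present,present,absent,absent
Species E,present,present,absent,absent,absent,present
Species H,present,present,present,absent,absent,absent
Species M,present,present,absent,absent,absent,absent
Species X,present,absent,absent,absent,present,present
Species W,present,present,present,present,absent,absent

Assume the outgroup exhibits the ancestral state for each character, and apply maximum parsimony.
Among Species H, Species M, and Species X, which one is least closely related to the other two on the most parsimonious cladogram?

Species H

Character polarity is set by the outgroup: the derived state is whichever differs from the outgroup's state, so for Trait 2, Trait 3, Trait 4 the derived state is 'absent', and for the remaining characters it is 'present'.
Trait 1 (derived state 'present') is shared by all ingroup taxa — unites the whole ingroup.
Trait 2: derived state 'absent' in Species X only — an autapomorphy, so it tells us nothing about relationships among taxa.
Trait 3 (derived state 'absent') is shared by Species E, Species M, and Species X — a synapomorphy uniting that clade.
Trait 4 (derived state 'absent') is shared by Species E, Species H, Species M, and Species X — a synapomorphy uniting that clade.
Trait 5: derived state 'present' in Species X only — an autapomorphy, so it tells us nothing about relationships among taxa.
Only Species E and Species X show the derived state 'present' for Trait 6, supporting them as a clade.
Most parsimonious ingroup topology: ((((Species E,Species X),Species M),Species H),Species W).
Species M and Species X share a more recent common ancestor with each other than either does with Species H, so Species H is the least closely related of the three.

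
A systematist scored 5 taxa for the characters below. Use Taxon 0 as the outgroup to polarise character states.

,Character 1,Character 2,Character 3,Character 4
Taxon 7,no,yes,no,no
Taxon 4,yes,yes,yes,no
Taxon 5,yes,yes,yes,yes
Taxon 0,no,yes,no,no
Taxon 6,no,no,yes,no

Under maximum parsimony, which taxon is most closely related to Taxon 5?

Character polarity is set by the outgroup: the derived state is whichever differs from the outgroup's state, so for Character 2 the derived state is 'no', and for the remaining characters it is 'yes'.
Character 1 (derived state 'yes') is shared by Taxon 4 and Taxon 5 — a synapomorphy uniting that clade.
Character 2: derived state 'no' in Taxon 6 only — an autapomorphy, so it tells us nothing about relationships among taxa.
Character 3 (derived state 'yes') is shared by Taxon 4, Taxon 5, and Taxon 6 — a synapomorphy uniting that clade.
Character 4: derived state 'yes' in Taxon 5 only — an autapomorphy, so it tells us nothing about relationships among taxa.
Most parsimonious ingroup topology: (((Taxon 4,Taxon 5),Taxon 6),Taxon 7).
Taxon 5 and Taxon 4 form a cherry on this tree, so they are sister taxa.

Taxon 4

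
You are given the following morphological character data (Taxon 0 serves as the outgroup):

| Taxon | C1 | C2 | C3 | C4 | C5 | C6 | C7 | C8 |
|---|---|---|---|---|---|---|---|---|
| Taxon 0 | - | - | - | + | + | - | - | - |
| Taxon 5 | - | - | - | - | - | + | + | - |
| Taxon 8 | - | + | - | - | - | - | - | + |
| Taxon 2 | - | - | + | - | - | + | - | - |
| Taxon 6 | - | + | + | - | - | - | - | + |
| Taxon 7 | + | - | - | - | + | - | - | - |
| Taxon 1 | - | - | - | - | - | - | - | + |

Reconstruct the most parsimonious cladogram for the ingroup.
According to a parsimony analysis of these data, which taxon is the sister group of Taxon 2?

Taxon 5

Character polarity is set by the outgroup: the derived state is whichever differs from the outgroup's state, so for C4, C5 the derived state is '-', and for the remaining characters it is '+'.
C1 (derived state '+') is unique to Taxon 7 (autapomorphy; uninformative for grouping).
Only Taxon 6 and Taxon 8 show the derived state '+' for C2, supporting them as a clade.
C3 groups Taxon 2 and Taxon 6, which is incompatible with the clades supported by the remaining characters; treating it as convergent (homoplasy) costs fewer steps than any alternative tree.
All ingroup taxa share the derived state '-' for C4; it defines the ingroup but does not resolve relationships within it.
C5: derived state '-' in Taxon 1, Taxon 2, Taxon 5, Taxon 6, and Taxon 8 only — synapomorphy for {Taxon 1, Taxon 2, Taxon 5, Taxon 6, Taxon 8}.
C6: derived state '+' in Taxon 2 and Taxon 5 only — synapomorphy for {Taxon 2, Taxon 5}.
C7: derived state '+' in Taxon 5 only — an autapomorphy, so it tells us nothing about relationships among taxa.
C8 (derived state '+') is shared by Taxon 1, Taxon 6, and Taxon 8 — a synapomorphy uniting that clade.
Most parsimonious ingroup topology: (((Taxon 5,Taxon 2),((Taxon 8,Taxon 6),Taxon 1)),Taxon 7).
Taxon 2 and Taxon 5 form a cherry on this tree, so they are sister taxa.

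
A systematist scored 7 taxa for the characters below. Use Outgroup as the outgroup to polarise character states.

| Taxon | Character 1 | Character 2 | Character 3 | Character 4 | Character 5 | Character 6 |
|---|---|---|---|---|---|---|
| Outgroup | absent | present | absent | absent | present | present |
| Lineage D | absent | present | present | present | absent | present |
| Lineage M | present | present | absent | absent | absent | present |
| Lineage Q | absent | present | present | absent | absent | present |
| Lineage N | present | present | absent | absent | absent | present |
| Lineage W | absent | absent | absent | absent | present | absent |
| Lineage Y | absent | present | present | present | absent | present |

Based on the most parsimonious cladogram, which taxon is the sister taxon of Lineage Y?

Lineage D

Character polarity is set by the outgroup: the derived state is whichever differs from the outgroup's state, so for Character 2, Character 5, Character 6 the derived state is 'absent', and for the remaining characters it is 'present'.
Character 1 (derived state 'present') is shared by Lineage M and Lineage N — a synapomorphy uniting that clade.
Character 2 (derived state 'absent') is unique to Lineage W (autapomorphy; uninformative for grouping).
Character 3: derived state 'present' in Lineage D, Lineage Q, and Lineage Y only — synapomorphy for {Lineage D, Lineage Q, Lineage Y}.
Character 4: derived state 'present' in Lineage D and Lineage Y only — synapomorphy for {Lineage D, Lineage Y}.
Character 5 (derived state 'absent') is shared by Lineage D, Lineage M, Lineage N, Lineage Q, and Lineage Y — a synapomorphy uniting that clade.
Character 6 (derived state 'absent') is unique to Lineage W (autapomorphy; uninformative for grouping).
Most parsimonious ingroup topology: ((((Lineage D,Lineage Y),Lineage Q),(Lineage M,Lineage N)),Lineage W).
Lineage Y and Lineage D form a cherry on this tree, so they are sister taxa.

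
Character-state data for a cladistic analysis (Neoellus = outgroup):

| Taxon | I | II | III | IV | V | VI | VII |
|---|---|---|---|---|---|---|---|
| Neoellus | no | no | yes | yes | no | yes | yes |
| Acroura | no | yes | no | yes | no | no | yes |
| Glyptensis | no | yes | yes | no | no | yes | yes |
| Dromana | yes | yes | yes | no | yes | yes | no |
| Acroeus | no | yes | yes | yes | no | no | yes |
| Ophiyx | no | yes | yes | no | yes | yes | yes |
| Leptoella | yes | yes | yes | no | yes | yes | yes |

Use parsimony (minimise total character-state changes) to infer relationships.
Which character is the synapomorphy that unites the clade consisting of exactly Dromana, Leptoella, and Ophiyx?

Character polarity is set by the outgroup: the derived state is whichever differs from the outgroup's state, so for III, IV, VI, VII the derived state is 'no', and for the remaining characters it is 'yes'.
I (derived state 'yes') is shared by Dromana and Leptoella — a synapomorphy uniting that clade.
II (derived state 'yes') is shared by all ingroup taxa — unites the whole ingroup.
III: derived state 'no' in Acroura only — an autapomorphy, so it tells us nothing about relationships among taxa.
Only Dromana, Glyptensis, Leptoella, and Ophiyx show the derived state 'no' for IV, supporting them as a clade.
V: derived state 'yes' in Dromana, Leptoella, and Ophiyx only — synapomorphy for {Dromana, Leptoella, Ophiyx}.
VI: derived state 'no' in Acroeus and Acroura only — synapomorphy for {Acroeus, Acroura}.
VII: derived state 'no' in Dromana only — an autapomorphy, so it tells us nothing about relationships among taxa.
Most parsimonious ingroup topology: ((Acroura,Acroeus),(Glyptensis,((Dromana,Leptoella),Ophiyx))).
The clade {Dromana, Leptoella, Ophiyx} is supported by V: its derived state 'yes' occurs in exactly those taxa and in no other taxon (including the outgroup).

V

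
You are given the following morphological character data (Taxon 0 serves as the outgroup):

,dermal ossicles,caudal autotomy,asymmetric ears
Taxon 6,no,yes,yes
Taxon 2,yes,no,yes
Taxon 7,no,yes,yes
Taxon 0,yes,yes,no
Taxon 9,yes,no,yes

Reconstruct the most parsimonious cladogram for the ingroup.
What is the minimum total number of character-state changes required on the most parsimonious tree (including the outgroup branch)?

Character polarity is set by the outgroup: the derived state is whichever differs from the outgroup's state, so for dermal ossicles, caudal autotomy the derived state is 'no', and for the remaining characters it is 'yes'.
dermal ossicles (derived state 'no') is shared by Taxon 6 and Taxon 7 — a synapomorphy uniting that clade.
Only Taxon 2 and Taxon 9 show the derived state 'no' for caudal autotomy, supporting them as a clade.
All ingroup taxa share the derived state 'yes' for asymmetric ears; it defines the ingroup but does not resolve relationships within it.
Most parsimonious ingroup topology: ((Taxon 2,Taxon 9),(Taxon 6,Taxon 7)).
Changes per character on this tree: dermal ossicles: 1; caudal autotomy: 1; asymmetric ears: 1.
Total = 3.

3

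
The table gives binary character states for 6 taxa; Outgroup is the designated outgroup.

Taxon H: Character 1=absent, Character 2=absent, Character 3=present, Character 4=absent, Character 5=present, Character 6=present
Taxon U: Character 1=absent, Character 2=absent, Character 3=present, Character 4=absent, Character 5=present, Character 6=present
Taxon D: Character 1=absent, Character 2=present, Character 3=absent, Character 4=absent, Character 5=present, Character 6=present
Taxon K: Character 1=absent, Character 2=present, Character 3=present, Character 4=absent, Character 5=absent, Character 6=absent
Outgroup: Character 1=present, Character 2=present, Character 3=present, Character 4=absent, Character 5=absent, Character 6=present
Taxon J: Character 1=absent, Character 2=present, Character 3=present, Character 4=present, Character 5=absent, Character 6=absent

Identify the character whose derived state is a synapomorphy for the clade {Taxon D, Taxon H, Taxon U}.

Character 5

Character polarity is set by the outgroup: the derived state is whichever differs from the outgroup's state, so for Character 1, Character 2, Character 3, Character 6 the derived state is 'absent', and for the remaining characters it is 'present'.
All ingroup taxa share the derived state 'absent' for Character 1; it defines the ingroup but does not resolve relationships within it.
Only Taxon H and Taxon U show the derived state 'absent' for Character 2, supporting them as a clade.
Character 3 (derived state 'absent') is unique to Taxon D (autapomorphy; uninformative for grouping).
Character 4: derived state 'present' in Taxon J only — an autapomorphy, so it tells us nothing about relationships among taxa.
Only Taxon D, Taxon H, and Taxon U show the derived state 'present' for Character 5, supporting them as a clade.
Character 6 (derived state 'absent') is shared by Taxon J and Taxon K — a synapomorphy uniting that clade.
Most parsimonious ingroup topology: (((Taxon H,Taxon U),Taxon D),(Taxon J,Taxon K)).
The clade {Taxon D, Taxon H, Taxon U} is supported by Character 5: its derived state 'present' occurs in exactly those taxa and in no other taxon (including the outgroup).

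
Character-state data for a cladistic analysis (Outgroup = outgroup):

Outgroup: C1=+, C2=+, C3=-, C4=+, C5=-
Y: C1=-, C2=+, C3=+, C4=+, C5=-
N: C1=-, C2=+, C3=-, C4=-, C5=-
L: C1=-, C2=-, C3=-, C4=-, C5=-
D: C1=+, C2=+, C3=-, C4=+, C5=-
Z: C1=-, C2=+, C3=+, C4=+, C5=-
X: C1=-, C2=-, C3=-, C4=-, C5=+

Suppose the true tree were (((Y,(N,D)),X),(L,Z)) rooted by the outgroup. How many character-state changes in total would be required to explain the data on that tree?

10

Map each character onto (((Y,(N,D)),X),(L,Z)) (rooted by Outgroup) and count the minimum state changes it requires (Fitch parsimony):
C1: 2; C2: 2; C3: 2; C4: 3; C5: 1.
Total tree length = 10.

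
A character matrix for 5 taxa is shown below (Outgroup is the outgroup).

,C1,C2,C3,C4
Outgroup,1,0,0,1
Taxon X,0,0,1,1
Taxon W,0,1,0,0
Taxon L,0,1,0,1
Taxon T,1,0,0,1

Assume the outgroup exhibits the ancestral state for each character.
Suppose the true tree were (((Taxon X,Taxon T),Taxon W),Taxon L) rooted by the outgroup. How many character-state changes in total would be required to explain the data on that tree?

Map each character onto (((Taxon X,Taxon T),Taxon W),Taxon L) (rooted by Outgroup) and count the minimum state changes it requires (Fitch parsimony):
C1: 2; C2: 2; C3: 1; C4: 1.
Total tree length = 6.

6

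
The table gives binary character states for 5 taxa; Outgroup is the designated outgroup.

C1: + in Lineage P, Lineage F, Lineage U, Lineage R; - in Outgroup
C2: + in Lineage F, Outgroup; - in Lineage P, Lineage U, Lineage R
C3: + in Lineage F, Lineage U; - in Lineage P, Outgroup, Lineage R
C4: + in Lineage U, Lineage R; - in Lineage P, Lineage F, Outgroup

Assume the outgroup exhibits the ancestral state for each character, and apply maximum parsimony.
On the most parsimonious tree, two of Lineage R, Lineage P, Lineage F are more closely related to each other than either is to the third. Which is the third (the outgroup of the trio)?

Character polarity is set by the outgroup: the derived state is whichever differs from the outgroup's state, so for C2 the derived state is '-', and for the remaining characters it is '+'.
All ingroup taxa share the derived state '+' for C1; it defines the ingroup but does not resolve relationships within it.
Only Lineage P, Lineage R, and Lineage U show the derived state '-' for C2, supporting them as a clade.
C3 groups Lineage F and Lineage U, which is incompatible with the clades supported by the remaining characters; treating it as convergent (homoplasy) costs fewer steps than any alternative tree.
Only Lineage R and Lineage U show the derived state '+' for C4, supporting them as a clade.
Most parsimonious ingroup topology: (((Lineage R,Lineage U),Lineage P),Lineage F).
Lineage R and Lineage P share a more recent common ancestor with each other than either does with Lineage F, so Lineage F is the least closely related of the three.

Lineage F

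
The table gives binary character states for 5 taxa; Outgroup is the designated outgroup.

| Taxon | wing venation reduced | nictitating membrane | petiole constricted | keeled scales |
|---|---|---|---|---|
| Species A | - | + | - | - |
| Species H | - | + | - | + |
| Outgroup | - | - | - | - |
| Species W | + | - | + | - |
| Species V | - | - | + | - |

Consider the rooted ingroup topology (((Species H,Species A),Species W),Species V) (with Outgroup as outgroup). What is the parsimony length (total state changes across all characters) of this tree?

Map each character onto (((Species H,Species A),Species W),Species V) (rooted by Outgroup) and count the minimum state changes it requires (Fitch parsimony):
wing venation reduced: 1; nictitating membrane: 1; petiole constricted: 2; keeled scales: 1.
Total tree length = 5.

5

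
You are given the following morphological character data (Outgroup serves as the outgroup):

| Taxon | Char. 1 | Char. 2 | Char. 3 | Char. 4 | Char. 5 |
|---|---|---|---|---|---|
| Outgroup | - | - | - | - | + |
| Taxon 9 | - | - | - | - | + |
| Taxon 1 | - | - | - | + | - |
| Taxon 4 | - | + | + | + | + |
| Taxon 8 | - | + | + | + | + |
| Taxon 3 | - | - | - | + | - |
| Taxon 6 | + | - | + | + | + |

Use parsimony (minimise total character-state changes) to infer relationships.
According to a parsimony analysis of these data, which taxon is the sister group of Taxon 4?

Character polarity is set by the outgroup: the derived state is whichever differs from the outgroup's state, so for Char. 5 the derived state is '-', and for the remaining characters it is '+'.
Char. 1: derived state '+' in Taxon 6 only — an autapomorphy, so it tells us nothing about relationships among taxa.
Only Taxon 4 and Taxon 8 show the derived state '+' for Char. 2, supporting them as a clade.
Only Taxon 4, Taxon 6, and Taxon 8 show the derived state '+' for Char. 3, supporting them as a clade.
Char. 4 (derived state '+') is shared by Taxon 1, Taxon 3, Taxon 4, Taxon 6, and Taxon 8 — a synapomorphy uniting that clade.
Char. 5 (derived state '-') is shared by Taxon 1 and Taxon 3 — a synapomorphy uniting that clade.
Most parsimonious ingroup topology: (Taxon 9,((Taxon 1,Taxon 3),((Taxon 4,Taxon 8),Taxon 6))).
Taxon 4 and Taxon 8 form a cherry on this tree, so they are sister taxa.

Taxon 8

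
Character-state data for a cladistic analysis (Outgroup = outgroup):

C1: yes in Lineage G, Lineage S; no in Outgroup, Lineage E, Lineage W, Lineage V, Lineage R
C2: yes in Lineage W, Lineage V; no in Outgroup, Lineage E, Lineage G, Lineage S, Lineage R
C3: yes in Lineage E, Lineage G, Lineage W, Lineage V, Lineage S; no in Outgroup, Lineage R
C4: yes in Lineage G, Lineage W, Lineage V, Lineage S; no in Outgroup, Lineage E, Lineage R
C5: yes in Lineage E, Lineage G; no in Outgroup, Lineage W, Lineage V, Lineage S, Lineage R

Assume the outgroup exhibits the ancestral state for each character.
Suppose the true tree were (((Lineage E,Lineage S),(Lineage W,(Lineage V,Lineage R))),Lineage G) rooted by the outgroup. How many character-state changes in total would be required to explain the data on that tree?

Map each character onto (((Lineage E,Lineage S),(Lineage W,(Lineage V,Lineage R))),Lineage G) (rooted by Outgroup) and count the minimum state changes it requires (Fitch parsimony):
C1: 2; C2: 2; C3: 2; C4: 3; C5: 2.
Total tree length = 11.

11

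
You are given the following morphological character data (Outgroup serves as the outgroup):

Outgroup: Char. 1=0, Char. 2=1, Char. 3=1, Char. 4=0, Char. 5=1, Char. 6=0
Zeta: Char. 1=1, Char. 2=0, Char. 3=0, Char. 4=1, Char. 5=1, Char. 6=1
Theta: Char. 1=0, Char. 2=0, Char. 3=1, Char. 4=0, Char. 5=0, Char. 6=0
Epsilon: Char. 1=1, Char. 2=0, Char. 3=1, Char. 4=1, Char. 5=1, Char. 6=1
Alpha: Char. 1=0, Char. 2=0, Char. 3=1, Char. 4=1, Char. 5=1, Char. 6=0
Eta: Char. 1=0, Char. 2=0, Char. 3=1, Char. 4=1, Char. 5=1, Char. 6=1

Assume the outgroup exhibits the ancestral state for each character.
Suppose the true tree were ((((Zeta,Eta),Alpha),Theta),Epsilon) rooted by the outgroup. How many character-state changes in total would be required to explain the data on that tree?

Map each character onto ((((Zeta,Eta),Alpha),Theta),Epsilon) (rooted by Outgroup) and count the minimum state changes it requires (Fitch parsimony):
Char. 1: 2; Char. 2: 1; Char. 3: 1; Char. 4: 2; Char. 5: 1; Char. 6: 2.
Total tree length = 9.

9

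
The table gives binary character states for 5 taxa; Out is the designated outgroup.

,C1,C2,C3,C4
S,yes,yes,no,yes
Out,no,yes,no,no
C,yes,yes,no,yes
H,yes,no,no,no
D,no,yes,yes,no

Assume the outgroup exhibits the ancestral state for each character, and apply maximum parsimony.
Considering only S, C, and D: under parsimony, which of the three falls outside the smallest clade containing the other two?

D

Character polarity is set by the outgroup: the derived state is whichever differs from the outgroup's state, so for C2 the derived state is 'no', and for the remaining characters it is 'yes'.
C1 (derived state 'yes') is shared by C, H, and S — a synapomorphy uniting that clade.
C2 (derived state 'no') is unique to H (autapomorphy; uninformative for grouping).
C3: derived state 'yes' in D only — an autapomorphy, so it tells us nothing about relationships among taxa.
C4 (derived state 'yes') is shared by C and S — a synapomorphy uniting that clade.
Most parsimonious ingroup topology: ((H,(C,S)),D).
S and C share a more recent common ancestor with each other than either does with D, so D is the least closely related of the three.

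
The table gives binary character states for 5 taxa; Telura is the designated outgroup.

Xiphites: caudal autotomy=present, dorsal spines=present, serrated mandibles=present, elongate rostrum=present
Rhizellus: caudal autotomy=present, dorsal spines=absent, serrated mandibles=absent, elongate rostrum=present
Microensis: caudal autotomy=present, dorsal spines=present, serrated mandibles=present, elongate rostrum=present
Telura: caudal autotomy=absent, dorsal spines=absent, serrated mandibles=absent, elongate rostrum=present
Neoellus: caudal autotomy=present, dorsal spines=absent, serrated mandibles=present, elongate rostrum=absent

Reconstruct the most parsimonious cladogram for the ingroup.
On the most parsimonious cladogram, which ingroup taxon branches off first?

Rhizellus

Character polarity is set by the outgroup: the derived state is whichever differs from the outgroup's state, so for elongate rostrum the derived state is 'absent', and for the remaining characters it is 'present'.
All ingroup taxa share the derived state 'present' for caudal autotomy; it defines the ingroup but does not resolve relationships within it.
dorsal spines (derived state 'present') is shared by Microensis and Xiphites — a synapomorphy uniting that clade.
Only Microensis, Neoellus, and Xiphites show the derived state 'present' for serrated mandibles, supporting them as a clade.
elongate rostrum (derived state 'absent') is unique to Neoellus (autapomorphy; uninformative for grouping).
Most parsimonious ingroup topology: (((Xiphites,Microensis),Neoellus),Rhizellus).
Rhizellus is sister to the clade containing all other ingroup taxa, so it is the earliest-diverging (most basal) ingroup lineage.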